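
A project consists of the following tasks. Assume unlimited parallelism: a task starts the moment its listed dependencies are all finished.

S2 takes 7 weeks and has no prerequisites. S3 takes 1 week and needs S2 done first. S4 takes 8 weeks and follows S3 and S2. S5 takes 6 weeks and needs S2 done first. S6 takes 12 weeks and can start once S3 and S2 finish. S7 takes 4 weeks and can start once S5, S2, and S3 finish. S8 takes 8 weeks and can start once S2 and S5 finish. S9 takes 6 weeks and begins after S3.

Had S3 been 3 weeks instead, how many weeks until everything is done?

The binding path is S2→S5→S8 = 7+6+8 = 21; finish at 21 weeks.
S3 is off the critical path — its longest chain is 20 weeks, giving 1 of slack.
New critical path: S2→S3→S6 = 7+3+12 = 22 ⇒ 22 weeks.

22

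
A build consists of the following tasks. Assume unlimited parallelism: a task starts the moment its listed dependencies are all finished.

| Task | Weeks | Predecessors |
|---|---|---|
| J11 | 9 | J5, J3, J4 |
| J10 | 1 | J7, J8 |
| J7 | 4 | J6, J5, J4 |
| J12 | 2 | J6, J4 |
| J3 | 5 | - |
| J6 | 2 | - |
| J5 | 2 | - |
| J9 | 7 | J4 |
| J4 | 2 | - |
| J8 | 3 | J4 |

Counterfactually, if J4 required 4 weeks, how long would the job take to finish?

The binding path is J3→J11 = 5+9 = 14; finish at 14 weeks.
J4 has 3 weeks of float (longest path through it is 11).
No other chain overtakes it, so the finish is 14 weeks.

14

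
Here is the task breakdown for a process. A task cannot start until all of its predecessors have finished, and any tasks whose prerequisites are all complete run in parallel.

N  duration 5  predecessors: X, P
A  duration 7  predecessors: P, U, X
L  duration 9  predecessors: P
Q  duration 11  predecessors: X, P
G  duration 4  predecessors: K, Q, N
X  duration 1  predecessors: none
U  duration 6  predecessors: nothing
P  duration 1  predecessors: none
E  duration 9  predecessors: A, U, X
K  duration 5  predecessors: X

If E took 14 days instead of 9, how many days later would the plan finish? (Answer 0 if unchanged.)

5

The binding path is U→A→E = 6+7+9 = 22; finish at 22 days.
E lies on that path, so at 14 days the path becomes 27 days.
That remains the longest chain; total 27 days.
Change in finish: 27 − 22 = +5 days.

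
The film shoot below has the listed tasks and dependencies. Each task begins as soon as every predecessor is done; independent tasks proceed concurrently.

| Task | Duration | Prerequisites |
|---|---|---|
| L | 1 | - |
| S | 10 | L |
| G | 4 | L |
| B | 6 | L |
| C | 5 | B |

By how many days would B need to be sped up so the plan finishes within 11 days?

1

Current finish: 12 days; target: 11.
B is on every critical path, so each day cut from B cuts the finish by one (this holds down to a finish of 11).
Need 12 − 11 = 1 day off B → B becomes 5 days, finish becomes 11.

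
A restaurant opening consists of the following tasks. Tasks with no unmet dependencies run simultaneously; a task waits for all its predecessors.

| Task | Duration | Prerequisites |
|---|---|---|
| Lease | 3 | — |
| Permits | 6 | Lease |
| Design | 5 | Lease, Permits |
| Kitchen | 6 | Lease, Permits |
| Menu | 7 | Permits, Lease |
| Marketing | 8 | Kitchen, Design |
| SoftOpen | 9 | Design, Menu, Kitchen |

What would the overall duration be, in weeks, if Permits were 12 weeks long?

Critical path before the change: Lease→Permits→Menu→SoftOpen = 3+6+7+9 = 25 giving 25 weeks.
Permits lies on that path, so at 12 weeks the path becomes 31 weeks.
No other chain overtakes it, so the finish is 31 weeks.

31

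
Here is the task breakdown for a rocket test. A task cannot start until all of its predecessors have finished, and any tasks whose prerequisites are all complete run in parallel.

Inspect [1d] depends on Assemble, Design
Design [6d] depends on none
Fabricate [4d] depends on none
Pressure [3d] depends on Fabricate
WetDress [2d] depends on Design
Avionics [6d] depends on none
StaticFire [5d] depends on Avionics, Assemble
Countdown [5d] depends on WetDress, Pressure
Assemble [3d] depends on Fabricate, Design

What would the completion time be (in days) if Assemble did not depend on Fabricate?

14

Original critical path: Design→Assemble→StaticFire = 6+3+5 = 14 ⇒ 14 days.
Dropping Fabricate→Assemble doesn't change Assemble's earliest start (6); another predecessor still binds.
After: Design→Assemble→StaticFire = 6+3+5 = 14 → 14 days.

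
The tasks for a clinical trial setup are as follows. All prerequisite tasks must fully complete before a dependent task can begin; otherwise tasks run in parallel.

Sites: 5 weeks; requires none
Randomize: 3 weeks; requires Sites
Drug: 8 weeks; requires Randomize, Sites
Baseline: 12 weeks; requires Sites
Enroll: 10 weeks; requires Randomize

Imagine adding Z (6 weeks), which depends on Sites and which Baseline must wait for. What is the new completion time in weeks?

23

Originally the schedule takes 18 weeks.
With Z inserted, Baseline now waits for max(Sites, Z).
New critical path: Sites→Z→Baseline = 5+6+12 = 23 ⇒ 23 weeks.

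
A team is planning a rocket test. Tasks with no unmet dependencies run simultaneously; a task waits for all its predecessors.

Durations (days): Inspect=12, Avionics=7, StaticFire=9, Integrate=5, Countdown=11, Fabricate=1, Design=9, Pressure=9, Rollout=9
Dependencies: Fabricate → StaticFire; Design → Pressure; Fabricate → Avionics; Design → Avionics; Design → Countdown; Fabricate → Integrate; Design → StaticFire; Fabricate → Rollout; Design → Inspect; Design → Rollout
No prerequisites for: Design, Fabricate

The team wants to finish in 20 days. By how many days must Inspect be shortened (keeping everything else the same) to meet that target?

1

Current finish: 21 days; target: 20.
Inspect is on every critical path, so each day cut from Inspect cuts the finish by one (this holds down to a finish of 20).
Need 21 − 20 = 1 day off Inspect → Inspect becomes 11 days, finish becomes 20.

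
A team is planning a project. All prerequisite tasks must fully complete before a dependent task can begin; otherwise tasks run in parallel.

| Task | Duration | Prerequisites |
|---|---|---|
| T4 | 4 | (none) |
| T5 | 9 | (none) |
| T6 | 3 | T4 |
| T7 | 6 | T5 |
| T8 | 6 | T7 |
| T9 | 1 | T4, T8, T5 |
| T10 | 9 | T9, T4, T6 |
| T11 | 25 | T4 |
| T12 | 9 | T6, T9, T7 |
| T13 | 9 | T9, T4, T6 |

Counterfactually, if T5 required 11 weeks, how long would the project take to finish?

33

Actual critical path: T5→T7→T8→T9→T10 = 9+6+6+1+9 = 31 ⇒ 31 weeks.
T5 is on the critical path; changing it to 11 makes that path 33 weeks.
That remains the longest chain; total 33 weeks.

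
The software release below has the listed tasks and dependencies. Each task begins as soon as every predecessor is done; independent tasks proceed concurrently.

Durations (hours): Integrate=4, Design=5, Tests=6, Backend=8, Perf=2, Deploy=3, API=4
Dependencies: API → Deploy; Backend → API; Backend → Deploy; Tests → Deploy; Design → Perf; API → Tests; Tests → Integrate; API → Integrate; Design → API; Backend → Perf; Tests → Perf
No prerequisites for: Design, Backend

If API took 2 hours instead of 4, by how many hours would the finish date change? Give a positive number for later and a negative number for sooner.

-2

As given, the longest chain is Backend→API→Tests→Integrate = 8+4+6+4 = 22, so the finish is 22 hours.
API lies on that path, so at 2 hours the path becomes 20 hours.
The critical path is still Backend→API→Tests→Integrate; finish is now 20 hours.
Change in finish: 20 − 22 = -2 hours.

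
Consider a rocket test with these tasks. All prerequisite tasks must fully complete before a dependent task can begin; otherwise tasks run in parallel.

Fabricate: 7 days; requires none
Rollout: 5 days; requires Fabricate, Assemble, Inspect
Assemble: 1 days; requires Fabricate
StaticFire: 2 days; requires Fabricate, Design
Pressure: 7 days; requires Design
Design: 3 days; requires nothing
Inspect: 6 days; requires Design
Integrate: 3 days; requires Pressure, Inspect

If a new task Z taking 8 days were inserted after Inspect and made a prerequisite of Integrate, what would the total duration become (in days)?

Originally the schedule takes 14 days.
With Z inserted, Integrate now waits for max(Pressure, Inspect, Z).
New critical path: Design→Inspect→Z→Integrate = 3+6+8+3 = 20 ⇒ 20 days.

20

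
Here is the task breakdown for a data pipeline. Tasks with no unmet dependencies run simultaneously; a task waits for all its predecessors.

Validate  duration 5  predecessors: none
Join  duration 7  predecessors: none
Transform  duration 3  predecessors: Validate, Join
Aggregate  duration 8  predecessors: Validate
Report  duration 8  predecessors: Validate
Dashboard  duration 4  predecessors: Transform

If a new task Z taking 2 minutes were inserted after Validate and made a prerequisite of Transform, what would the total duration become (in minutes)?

Originally the data pipeline takes 14 minutes.
With Z inserted, Transform now waits for max(Validate, Join, Z).
New critical path: Validate→Z→Transform→Dashboard = 5+2+3+4 = 14 ⇒ 14 minutes.

14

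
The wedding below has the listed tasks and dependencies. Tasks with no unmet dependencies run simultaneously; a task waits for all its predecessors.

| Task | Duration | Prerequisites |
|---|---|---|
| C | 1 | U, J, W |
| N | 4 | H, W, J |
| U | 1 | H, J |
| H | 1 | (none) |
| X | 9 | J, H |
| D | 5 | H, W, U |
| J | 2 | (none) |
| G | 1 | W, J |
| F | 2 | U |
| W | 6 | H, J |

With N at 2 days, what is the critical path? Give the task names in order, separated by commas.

Actual critical path: J→W→D = 2+6+5 = 13 ⇒ 13 days.
The longest path through N is only 12 days, so N has float 1.
No other chain overtakes it, so the finish is 13 days.

J, W, D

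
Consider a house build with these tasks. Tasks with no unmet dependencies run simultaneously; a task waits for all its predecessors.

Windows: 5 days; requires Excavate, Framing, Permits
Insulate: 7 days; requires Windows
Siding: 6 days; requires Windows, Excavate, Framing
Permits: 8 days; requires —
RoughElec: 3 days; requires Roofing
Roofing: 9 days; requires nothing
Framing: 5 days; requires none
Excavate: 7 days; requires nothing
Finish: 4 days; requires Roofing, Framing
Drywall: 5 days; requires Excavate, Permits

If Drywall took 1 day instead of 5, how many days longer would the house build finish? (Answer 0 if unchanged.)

Baseline: Permits→Windows→Insulate = 8+5+7 = 20 → 20 days.
Drywall has 7 days of float (longest path through it is 13).
That remains the longest chain; total 20 days.
Change in finish: 20 − 20 = +0 days.

0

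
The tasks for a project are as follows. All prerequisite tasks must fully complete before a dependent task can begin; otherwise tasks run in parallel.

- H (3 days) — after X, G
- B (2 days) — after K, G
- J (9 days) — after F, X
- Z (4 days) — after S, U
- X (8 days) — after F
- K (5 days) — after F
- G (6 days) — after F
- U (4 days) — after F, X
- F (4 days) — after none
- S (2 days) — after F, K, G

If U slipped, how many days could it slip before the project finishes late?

The longest chain is F→X→J = 4+8+9 = 21; overall finish 21 days.
The longest chain containing U totals 20 days.
Slack of U = 13 − 12 = 1 day.

1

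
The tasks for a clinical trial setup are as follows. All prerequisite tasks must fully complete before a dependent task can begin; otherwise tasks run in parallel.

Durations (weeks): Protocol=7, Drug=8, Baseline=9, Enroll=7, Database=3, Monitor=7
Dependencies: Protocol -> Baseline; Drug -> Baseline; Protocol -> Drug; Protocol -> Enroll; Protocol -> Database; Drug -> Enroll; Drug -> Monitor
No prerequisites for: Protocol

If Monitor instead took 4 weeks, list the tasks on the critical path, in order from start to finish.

Protocol, Drug, Baseline

Baseline: Protocol→Drug→Baseline = 7+8+9 = 24 → 24 weeks.
Monitor is off the critical path — its longest chain is 22 weeks, giving 2 of slack.
The critical path is still Protocol→Drug→Baseline; finish is now 24 weeks.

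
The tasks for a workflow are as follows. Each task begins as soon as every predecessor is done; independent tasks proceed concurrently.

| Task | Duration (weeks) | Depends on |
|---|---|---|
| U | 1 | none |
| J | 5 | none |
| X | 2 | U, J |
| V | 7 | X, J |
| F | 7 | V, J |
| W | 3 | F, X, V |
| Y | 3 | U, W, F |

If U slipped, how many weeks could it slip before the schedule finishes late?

Critical path: J→X→V→F→W→Y = 5+2+7+7+3+3 = 27, so the finish is 27 weeks.
Longest path through U: 23 weeks (earliest finish 1, latest finish 5).
Float = 27 − 23 = 4.

4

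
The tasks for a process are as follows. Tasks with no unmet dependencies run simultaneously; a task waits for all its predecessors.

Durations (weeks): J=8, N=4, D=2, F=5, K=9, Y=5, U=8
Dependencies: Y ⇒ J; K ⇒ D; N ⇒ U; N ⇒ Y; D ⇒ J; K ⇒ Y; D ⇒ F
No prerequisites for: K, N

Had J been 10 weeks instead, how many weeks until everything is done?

Actual critical path: K→Y→J = 9+5+8 = 22 ⇒ 22 weeks.
J lies on that path, so at 10 weeks the path becomes 24 weeks.
No other chain overtakes it, so the finish is 24 weeks.

24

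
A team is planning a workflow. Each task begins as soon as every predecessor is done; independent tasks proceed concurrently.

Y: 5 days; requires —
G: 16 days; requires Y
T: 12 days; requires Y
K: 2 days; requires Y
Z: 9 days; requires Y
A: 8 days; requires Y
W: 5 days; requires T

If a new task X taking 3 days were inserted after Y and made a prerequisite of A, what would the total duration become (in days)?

Originally the plan takes 22 days.
With X inserted, A now waits for max(Y, X).
New critical path: Y→T→W = 5+12+5 = 22 ⇒ 22 days.

22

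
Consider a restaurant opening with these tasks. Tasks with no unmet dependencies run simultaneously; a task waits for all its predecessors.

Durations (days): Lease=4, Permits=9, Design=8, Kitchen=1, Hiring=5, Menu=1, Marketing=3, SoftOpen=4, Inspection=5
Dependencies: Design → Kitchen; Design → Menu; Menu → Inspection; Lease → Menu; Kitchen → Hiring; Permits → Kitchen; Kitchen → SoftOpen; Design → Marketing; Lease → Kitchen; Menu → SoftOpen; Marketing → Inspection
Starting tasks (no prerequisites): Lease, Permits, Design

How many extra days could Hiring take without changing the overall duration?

1

Design→Marketing→Inspection = 8+3+5 = 16 sets the makespan at 16 days.
Hiring finishes as early as 15 and must finish by 16.
Slack of Hiring = 11 − 10 = 1 day.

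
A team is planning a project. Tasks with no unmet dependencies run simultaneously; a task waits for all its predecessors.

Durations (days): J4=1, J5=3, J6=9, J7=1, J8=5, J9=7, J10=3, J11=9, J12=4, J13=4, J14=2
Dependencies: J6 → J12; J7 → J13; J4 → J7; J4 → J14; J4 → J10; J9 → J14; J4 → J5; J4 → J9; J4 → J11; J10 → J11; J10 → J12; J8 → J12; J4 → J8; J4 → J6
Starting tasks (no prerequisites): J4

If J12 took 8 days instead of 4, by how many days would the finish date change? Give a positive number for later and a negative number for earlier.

Baseline: J4→J6→J12 = 1+9+4 = 14 → 14 days.
J12 lies on that path, so at 8 days the path becomes 18 days.
That remains the longest chain; total 18 days.
Change in finish: 18 − 14 = +4 days.

4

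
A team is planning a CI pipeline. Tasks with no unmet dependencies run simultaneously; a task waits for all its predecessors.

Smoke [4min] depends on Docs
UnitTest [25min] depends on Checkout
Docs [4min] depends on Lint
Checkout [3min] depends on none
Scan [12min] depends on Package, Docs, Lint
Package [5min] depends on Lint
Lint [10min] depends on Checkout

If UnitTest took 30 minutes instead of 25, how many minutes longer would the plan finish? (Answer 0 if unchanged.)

The binding path is Checkout→Lint→Package→Scan = 3+10+5+12 = 30; finish at 30 minutes.
UnitTest has 2 minutes of float (longest path through it is 28).
New critical path: Checkout→UnitTest = 3+30 = 33 ⇒ 33 minutes.
Change in finish: 33 − 30 = +3 minutes.

3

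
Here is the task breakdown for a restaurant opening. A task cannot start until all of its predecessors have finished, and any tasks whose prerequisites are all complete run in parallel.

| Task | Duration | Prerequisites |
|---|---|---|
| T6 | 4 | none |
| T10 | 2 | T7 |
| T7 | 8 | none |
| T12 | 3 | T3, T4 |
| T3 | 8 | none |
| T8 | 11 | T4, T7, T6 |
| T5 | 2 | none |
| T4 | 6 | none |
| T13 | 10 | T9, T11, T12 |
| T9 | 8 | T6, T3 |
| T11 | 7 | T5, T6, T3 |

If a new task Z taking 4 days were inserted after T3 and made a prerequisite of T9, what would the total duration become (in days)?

30

Originally the plan takes 26 days.
With Z inserted, T9 now waits for max(T6, T3, Z).
New critical path: T3→Z→T9→T13 = 8+4+8+10 = 30 ⇒ 30 days.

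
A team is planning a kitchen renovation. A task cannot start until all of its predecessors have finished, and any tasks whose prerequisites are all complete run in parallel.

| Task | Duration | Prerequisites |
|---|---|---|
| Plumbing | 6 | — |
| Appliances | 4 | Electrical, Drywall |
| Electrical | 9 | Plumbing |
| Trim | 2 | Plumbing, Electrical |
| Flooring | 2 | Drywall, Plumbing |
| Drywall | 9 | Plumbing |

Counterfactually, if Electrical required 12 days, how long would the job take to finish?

22

As given, the longest chain is Plumbing→Electrical→Appliances = 6+9+4 = 19, so the finish is 19 days.
Electrical is on the critical path; changing it to 12 makes that path 22 days.
No other chain overtakes it, so the finish is 22 days.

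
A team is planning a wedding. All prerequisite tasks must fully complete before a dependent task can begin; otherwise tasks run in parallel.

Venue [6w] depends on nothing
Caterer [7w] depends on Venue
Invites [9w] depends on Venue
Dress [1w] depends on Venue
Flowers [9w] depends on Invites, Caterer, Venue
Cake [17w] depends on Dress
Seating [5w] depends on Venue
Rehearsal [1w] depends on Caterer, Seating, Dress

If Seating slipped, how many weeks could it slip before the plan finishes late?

The longest chain is Venue→Invites→Flowers = 6+9+9 = 24; overall finish 24 weeks.
Seating finishes as early as 11 and must finish by 23.
Float = 24 − 12 = 12.

12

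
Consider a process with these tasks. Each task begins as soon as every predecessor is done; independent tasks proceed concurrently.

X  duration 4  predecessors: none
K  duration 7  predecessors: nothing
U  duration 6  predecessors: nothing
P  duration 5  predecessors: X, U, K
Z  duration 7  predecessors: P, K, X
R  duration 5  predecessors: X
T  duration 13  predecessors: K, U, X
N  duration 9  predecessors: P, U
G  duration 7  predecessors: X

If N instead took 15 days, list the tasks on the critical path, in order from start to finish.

Baseline: K→P→N = 7+5+9 = 21 → 21 days.
N is on the critical path; changing it to 15 makes that path 27 days.
The critical path is still K→P→N; finish is now 27 days.

K, P, N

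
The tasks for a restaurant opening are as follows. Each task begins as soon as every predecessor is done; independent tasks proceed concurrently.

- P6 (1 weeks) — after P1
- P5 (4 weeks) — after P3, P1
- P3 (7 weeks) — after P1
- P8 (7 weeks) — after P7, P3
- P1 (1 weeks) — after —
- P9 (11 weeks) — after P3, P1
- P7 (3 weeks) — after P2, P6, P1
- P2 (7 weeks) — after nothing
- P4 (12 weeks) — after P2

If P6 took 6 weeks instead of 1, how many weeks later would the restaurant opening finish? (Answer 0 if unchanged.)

0

As given, the longest chain is P1→P3→P9 = 1+7+11 = 19, so the finish is 19 weeks.
P6 is off the critical path — its longest chain is 12 weeks, giving 7 of slack.
The critical path is still P1→P3→P9; finish is now 19 weeks.
Change in finish: 19 − 19 = +0 weeks.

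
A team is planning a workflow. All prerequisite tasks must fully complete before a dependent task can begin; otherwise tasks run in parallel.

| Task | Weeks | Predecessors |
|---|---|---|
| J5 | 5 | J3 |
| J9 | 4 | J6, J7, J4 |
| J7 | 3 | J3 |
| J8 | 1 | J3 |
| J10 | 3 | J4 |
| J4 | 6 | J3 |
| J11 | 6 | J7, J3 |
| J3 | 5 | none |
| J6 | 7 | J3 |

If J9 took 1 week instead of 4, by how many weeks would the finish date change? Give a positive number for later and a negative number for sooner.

-2

The binding path is J3→J6→J9 = 5+7+4 = 16; finish at 16 weeks.
J9 is on the critical path; changing it to 1 makes that path 13 weeks.
Now J3→J4→J10 = 5+6+3 = 14 is longest, so the finish becomes 14 weeks.
Change in finish: 14 − 16 = -2 weeks.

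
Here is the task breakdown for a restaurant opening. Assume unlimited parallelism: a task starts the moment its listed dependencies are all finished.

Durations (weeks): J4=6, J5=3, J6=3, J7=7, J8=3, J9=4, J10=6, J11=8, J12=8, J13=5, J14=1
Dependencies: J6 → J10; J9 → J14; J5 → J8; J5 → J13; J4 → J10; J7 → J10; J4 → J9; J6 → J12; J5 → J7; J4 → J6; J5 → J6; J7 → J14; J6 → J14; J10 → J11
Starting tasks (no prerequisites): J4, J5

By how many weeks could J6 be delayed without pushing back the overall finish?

The longest chain is J5→J7→J10→J11 = 3+7+6+8 = 24; overall finish 24 weeks.
The longest chain containing J6 totals 23 weeks.
Slack of J6 = 7 − 6 = 1 week.

1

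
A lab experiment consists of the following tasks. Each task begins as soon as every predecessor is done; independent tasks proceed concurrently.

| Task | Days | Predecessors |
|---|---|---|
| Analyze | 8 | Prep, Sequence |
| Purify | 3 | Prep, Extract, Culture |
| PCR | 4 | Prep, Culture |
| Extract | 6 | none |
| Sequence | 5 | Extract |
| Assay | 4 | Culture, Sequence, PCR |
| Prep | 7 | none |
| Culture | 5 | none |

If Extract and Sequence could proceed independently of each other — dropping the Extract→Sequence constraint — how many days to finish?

Original critical path: Extract→Sequence→Analyze = 6+5+8 = 19 ⇒ 19 days.
Without Extract→Sequence, Sequence's earliest start moves from 6 to 0.
New critical path: Prep→PCR→Assay = 7+4+4 = 15 ⇒ 15 days.

15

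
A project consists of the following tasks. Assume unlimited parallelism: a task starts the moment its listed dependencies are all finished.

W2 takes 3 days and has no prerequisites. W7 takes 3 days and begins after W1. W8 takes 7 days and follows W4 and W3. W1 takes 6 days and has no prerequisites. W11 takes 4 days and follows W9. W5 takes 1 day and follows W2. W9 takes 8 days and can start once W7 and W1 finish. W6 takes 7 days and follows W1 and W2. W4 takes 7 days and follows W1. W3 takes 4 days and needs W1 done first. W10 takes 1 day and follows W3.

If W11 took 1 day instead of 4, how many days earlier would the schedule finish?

1

Actual critical path: W1→W7→W9→W11 = 6+3+8+4 = 21 ⇒ 21 days.
W11 is on the critical path; changing it to 1 makes that path 18 days.
New critical path: W1→W4→W8 = 6+7+7 = 20 ⇒ 20 days.
Change in finish: 20 − 21 = -1 days.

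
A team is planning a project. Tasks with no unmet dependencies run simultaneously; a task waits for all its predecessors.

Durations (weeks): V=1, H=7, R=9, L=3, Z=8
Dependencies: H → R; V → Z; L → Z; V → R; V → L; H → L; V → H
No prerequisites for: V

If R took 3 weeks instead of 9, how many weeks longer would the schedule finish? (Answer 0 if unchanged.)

As given, the longest chain is V→H→L→Z = 1+7+3+8 = 19, so the finish is 19 weeks.
R has 2 weeks of float (longest path through it is 17).
The critical path is still V→H→L→Z; finish is now 19 weeks.
Change in finish: 19 − 19 = +0 weeks.

0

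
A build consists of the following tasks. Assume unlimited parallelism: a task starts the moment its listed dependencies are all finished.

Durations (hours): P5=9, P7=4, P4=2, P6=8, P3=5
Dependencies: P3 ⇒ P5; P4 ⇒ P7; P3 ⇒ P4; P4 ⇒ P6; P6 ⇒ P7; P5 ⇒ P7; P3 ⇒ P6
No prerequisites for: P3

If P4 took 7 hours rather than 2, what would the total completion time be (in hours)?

24

The binding path is P3→P4→P6→P7 = 5+2+8+4 = 19; finish at 19 hours.
P4 lies on that path, so at 7 hours the path becomes 24 hours.
That remains the longest chain; total 24 hours.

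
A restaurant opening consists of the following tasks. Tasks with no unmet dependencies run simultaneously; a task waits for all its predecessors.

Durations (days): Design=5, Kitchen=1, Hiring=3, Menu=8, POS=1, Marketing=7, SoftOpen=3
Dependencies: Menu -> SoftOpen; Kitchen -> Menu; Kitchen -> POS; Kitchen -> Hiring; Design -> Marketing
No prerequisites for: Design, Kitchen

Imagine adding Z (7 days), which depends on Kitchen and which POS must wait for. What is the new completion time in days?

Originally the job takes 12 days.
With Z inserted, POS now waits for max(Kitchen, Z).
New critical path: Design→Marketing = 5+7 = 12 ⇒ 12 days.

12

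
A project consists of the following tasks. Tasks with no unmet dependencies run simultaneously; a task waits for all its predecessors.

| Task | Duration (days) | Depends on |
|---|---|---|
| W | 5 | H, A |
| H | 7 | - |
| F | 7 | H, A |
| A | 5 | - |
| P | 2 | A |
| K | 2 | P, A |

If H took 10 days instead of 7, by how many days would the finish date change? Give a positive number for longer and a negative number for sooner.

3

Critical path before the change: H→F = 7+7 = 14 giving 14 days.
H lies on that path, so at 10 days the path becomes 17 days.
That remains the longest chain; total 17 days.
Change in finish: 17 − 14 = +3 days.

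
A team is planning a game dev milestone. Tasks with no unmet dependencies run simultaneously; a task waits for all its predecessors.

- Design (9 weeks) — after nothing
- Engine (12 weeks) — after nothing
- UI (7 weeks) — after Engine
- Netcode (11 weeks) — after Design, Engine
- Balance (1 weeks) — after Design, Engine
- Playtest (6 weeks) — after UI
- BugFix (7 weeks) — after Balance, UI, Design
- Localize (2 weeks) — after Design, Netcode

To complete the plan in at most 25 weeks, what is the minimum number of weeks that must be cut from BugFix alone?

Current finish: 26 weeks; target: 25.
BugFix is on every critical path, so each week cut from BugFix cuts the finish by one (this holds down to a finish of 25).
Need 26 − 25 = 1 week off BugFix → BugFix becomes 6 weeks, finish becomes 25.

1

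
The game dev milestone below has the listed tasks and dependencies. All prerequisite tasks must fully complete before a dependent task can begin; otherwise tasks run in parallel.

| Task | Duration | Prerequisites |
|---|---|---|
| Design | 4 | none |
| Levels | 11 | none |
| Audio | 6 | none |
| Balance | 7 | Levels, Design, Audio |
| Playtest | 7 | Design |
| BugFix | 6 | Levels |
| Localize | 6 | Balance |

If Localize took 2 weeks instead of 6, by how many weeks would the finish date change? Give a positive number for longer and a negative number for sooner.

Critical path before the change: Levels→Balance→Localize = 11+7+6 = 24 giving 24 weeks.
Localize lies on that path, so at 2 weeks the path becomes 20 weeks.
No other chain overtakes it, so the finish is 20 weeks.
Change in finish: 20 − 24 = -4 weeks.

-4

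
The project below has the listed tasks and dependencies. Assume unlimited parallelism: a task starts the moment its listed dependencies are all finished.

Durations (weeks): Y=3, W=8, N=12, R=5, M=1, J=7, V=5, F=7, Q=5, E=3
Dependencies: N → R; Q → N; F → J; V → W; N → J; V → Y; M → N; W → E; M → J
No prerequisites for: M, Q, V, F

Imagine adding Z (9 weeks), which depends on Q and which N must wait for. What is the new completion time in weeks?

Originally the plan takes 24 weeks.
With Z inserted, N now waits for max(Q, M, Z).
New critical path: Q→Z→N→J = 5+9+12+7 = 33 ⇒ 33 weeks.

33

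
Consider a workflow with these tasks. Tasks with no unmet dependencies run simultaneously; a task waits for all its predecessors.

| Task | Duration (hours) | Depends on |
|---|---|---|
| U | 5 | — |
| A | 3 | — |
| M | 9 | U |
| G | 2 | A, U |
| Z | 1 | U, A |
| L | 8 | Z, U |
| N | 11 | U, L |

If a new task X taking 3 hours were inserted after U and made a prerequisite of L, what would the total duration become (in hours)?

27

Originally the project takes 25 hours.
With X inserted, L now waits for max(Z, U, X).
New critical path: U→X→L→N = 5+3+8+11 = 27 ⇒ 27 hours.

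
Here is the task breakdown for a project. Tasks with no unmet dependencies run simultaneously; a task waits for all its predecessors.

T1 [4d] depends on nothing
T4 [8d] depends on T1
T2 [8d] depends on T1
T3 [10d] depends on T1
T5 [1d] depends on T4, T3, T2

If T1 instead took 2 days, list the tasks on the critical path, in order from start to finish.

T1, T3, T5

Critical path before the change: T1→T3→T5 = 4+10+1 = 15 giving 15 days.
Since T1 is critical, the -2 change carries straight to that chain (now 13 days).
That remains the longest chain; total 13 days.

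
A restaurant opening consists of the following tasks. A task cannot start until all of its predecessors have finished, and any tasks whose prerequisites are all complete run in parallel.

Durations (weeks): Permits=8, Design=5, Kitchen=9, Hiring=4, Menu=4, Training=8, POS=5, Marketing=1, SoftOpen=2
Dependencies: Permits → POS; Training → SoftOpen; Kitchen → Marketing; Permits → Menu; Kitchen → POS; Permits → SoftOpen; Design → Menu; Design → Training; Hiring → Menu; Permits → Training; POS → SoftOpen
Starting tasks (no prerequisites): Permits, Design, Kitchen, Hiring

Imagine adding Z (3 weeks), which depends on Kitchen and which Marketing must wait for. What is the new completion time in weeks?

Originally the plan takes 18 weeks.
With Z inserted, Marketing now waits for max(Kitchen, Z).
New critical path: Permits→Training→SoftOpen = 8+8+2 = 18 ⇒ 18 weeks.

18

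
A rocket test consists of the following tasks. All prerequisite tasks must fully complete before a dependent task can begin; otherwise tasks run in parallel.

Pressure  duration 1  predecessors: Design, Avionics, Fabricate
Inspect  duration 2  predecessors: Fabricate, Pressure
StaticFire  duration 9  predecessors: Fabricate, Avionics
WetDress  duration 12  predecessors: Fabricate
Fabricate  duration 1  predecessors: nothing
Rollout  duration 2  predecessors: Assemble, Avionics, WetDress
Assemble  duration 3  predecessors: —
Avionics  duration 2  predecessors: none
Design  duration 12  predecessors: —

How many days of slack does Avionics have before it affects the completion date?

The longest chain is Design→Pressure→Inspect = 12+1+2 = 15; overall finish 15 days.
Longest path through Avionics: 11 days (earliest finish 2, latest finish 6).
Float = 15 − 11 = 4.

4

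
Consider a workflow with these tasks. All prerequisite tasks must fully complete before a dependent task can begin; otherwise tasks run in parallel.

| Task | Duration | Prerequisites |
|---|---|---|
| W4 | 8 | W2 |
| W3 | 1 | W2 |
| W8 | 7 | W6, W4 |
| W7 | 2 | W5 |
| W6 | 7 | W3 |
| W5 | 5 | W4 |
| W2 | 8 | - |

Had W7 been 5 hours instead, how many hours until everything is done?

Actual critical path: W2→W4→W5→W7 = 8+8+5+2 = 23 ⇒ 23 hours.
W7 lies on that path, so at 5 hours the path becomes 26 hours.
The critical path is still W2→W4→W5→W7; finish is now 26 hours.

26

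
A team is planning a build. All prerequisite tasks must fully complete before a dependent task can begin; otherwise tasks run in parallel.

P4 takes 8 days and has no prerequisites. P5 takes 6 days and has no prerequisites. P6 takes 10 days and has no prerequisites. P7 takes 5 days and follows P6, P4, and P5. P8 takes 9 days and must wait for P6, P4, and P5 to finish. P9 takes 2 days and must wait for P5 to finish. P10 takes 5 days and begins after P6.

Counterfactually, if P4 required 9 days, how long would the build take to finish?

As given, the longest chain is P6→P8 = 10+9 = 19, so the finish is 19 days.
The longest path through P4 is only 17 days, so P4 has float 2.
That remains the longest chain; total 19 days.

19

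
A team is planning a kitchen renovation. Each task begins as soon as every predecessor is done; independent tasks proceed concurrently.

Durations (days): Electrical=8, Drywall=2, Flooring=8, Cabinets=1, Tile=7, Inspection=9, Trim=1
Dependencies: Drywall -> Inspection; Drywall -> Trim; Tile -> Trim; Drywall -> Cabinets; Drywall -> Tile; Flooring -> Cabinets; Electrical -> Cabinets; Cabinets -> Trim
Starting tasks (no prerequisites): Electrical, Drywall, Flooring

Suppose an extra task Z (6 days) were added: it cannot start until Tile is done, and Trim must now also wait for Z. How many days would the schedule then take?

16

Originally the schedule takes 11 days.
With Z inserted, Trim now waits for max(Tile, Drywall, Cabinets, Z).
New critical path: Drywall→Tile→Z→Trim = 2+7+6+1 = 16 ⇒ 16 days.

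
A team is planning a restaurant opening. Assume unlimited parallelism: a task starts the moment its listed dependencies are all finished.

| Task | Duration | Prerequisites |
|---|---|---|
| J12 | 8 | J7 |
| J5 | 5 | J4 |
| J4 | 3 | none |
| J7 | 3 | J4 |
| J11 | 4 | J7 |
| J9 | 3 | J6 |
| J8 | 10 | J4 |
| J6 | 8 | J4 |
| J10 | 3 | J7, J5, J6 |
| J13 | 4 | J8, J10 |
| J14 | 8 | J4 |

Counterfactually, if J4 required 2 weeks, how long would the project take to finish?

17

Actual critical path: J4→J6→J10→J13 = 3+8+3+4 = 18 ⇒ 18 weeks.
J4 is on the critical path; changing it to 2 makes that path 17 weeks.
The critical path is still J4→J6→J10→J13; finish is now 17 weeks.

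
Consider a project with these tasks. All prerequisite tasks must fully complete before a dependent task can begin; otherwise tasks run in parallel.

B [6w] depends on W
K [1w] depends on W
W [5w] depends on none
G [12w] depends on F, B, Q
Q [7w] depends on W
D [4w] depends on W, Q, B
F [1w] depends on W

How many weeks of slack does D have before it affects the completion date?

The longest chain is W→Q→G = 5+7+12 = 24; overall finish 24 weeks.
The longest chain containing D totals 16 weeks.
So D can slip 24 − 16 = 8 weeks.

8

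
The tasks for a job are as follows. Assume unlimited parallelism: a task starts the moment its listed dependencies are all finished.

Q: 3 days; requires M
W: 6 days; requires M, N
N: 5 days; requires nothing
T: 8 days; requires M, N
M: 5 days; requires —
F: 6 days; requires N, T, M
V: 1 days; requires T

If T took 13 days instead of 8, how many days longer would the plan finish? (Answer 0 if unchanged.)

5

The binding path is N→T→F = 5+8+6 = 19; finish at 19 days.
Since T is critical, the +5 change carries straight to that chain (now 24 days).
The critical path is still N→T→F; finish is now 24 days.
Change in finish: 24 − 19 = +5 days.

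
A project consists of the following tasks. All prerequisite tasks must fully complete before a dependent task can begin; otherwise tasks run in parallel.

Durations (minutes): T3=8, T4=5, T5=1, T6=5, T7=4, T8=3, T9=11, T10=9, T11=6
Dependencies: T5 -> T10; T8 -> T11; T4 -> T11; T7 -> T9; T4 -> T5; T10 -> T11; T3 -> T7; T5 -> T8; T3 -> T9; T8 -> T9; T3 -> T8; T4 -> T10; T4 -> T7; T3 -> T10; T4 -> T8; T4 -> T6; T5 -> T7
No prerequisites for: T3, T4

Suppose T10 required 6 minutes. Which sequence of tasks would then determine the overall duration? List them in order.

T3, T7, T9

Actual critical path: T3→T10→T11 = 8+9+6 = 23 ⇒ 23 minutes.
Since T10 is critical, the -3 change carries straight to that chain (now 20 minutes).
New critical path: T3→T7→T9 = 8+4+11 = 23 ⇒ 23 minutes.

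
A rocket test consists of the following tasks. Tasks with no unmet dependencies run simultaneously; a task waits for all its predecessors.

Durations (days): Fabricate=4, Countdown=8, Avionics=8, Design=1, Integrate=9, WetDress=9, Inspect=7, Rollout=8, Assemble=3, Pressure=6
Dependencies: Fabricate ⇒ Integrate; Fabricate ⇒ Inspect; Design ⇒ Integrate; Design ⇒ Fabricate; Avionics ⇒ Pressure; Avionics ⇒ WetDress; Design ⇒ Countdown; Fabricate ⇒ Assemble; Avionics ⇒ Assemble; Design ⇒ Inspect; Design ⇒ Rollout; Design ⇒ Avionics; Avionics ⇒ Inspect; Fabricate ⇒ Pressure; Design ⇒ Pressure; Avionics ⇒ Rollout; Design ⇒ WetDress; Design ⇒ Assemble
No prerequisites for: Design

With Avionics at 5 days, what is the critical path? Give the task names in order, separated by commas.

Actual critical path: Design→Avionics→WetDress = 1+8+9 = 18 ⇒ 18 days.
Avionics lies on that path, so at 5 days the path becomes 15 days.
The critical path is still Design→Avionics→WetDress; finish is now 15 days.

Design, Avionics, WetDress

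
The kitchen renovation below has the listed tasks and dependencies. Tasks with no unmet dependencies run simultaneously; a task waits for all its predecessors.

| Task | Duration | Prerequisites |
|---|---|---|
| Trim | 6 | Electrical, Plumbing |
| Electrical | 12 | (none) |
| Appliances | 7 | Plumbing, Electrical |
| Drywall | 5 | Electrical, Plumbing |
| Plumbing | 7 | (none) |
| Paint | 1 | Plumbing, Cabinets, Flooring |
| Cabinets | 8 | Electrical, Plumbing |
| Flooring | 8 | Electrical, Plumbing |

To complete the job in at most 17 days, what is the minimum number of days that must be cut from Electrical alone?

4

Current finish: 21 days; target: 17.
Electrical is on every critical path, so each day cut from Electrical cuts the finish by one (this holds down to a finish of 16).
Need 21 − 17 = 4 days off Electrical → Electrical becomes 8 days, finish becomes 17.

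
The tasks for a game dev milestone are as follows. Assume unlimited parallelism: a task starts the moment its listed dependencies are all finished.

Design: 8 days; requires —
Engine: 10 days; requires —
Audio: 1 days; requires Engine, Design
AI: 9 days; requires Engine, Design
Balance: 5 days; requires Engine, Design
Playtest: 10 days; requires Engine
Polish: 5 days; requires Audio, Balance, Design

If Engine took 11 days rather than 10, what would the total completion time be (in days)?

21

Baseline: Engine→Balance→Polish = 10+5+5 = 20 → 20 days.
Engine is on the critical path; changing it to 11 makes that path 21 days.
No other chain overtakes it, so the finish is 21 days.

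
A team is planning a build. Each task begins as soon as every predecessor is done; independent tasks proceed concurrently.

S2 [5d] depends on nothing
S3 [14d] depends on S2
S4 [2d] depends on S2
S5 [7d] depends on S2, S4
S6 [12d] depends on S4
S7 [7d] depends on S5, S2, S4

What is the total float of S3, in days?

2

S2→S4→S5→S7 = 5+2+7+7 = 21 sets the makespan at 21 days.
S3 finishes as early as 19 and must finish by 21.
Slack of S3 = 7 − 5 = 2 days.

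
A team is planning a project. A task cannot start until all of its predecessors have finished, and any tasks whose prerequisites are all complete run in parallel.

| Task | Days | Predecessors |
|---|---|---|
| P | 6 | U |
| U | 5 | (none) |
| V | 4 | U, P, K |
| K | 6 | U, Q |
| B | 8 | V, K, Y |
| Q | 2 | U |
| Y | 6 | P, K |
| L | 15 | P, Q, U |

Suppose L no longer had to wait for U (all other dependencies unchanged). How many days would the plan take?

27

With the dependency in place, U→Q→K→Y→B = 5+2+6+6+8 = 27 sets the finish at 27 days.
Dropping U→L doesn't change L's earliest start (11); another predecessor still binds.
The longest chain is now U→Q→K→Y→B = 5+2+6+6+8 = 27, so the plan takes 27 days.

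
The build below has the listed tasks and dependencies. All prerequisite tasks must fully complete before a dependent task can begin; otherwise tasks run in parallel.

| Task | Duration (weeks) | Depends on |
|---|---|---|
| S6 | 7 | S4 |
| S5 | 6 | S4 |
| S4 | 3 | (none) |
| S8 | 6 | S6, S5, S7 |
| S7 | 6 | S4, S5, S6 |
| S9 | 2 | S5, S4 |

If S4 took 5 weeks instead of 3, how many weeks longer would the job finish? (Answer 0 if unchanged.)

2

Actual critical path: S4→S6→S7→S8 = 3+7+6+6 = 22 ⇒ 22 weeks.
Since S4 is critical, the +2 change carries straight to that chain (now 24 weeks).
That remains the longest chain; total 24 weeks.
Change in finish: 24 − 22 = +2 weeks.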